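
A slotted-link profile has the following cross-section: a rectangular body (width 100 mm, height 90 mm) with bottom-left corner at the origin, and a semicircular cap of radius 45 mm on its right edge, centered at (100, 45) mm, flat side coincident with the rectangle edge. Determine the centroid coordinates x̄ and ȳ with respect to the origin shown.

x̄ = 68.04 mm, ȳ = 45.00 mm

rectangular body: A = 100 × 90 = 9000.00, centroid at (50.00, 45.00).
semicircular end: A = ½π·45² = 3180.86, centroid at (119.10, 45.00).
ΣA = 12180.86 mm²
ΣAx̄ = (9000.00)(50.00) + (3180.86)(119.10) = 828836.26 mm³
ΣAȳ = (9000.00)(45.00) + (3180.86)(45.00) = 548138.82 mm³
x̄ = 828836.26 / 12180.86 = 68.04 mm
ȳ = 548138.82 / 12180.86 = 45.00 mm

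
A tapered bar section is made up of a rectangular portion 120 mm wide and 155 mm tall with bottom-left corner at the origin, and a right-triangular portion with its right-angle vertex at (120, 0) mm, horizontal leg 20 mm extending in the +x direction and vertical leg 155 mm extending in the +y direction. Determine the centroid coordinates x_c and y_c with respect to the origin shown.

x_c = 65.13 mm, y_c = 75.51 mm

rectangular portion: A = 120 × 155 = 18600.00, centroid at (60.00, 77.50).
triangular portion: A = ½·20·155 = 1550.00, centroid at (126.67, 51.67).
ΣA = 20150.00 mm², ΣAx_c = 1312333.33 mm³, ΣAy_c = 1521583.33 mm³.
x_c = 1312333.33/20150.00 = 65.13 mm; y_c = 1521583.33/20150.00 = 75.51 mm.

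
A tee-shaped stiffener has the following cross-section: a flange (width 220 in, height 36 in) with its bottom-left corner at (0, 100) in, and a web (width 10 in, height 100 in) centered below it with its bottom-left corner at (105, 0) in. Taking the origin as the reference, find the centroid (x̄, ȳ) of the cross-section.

Part | A | x̄ᵢ | ȳᵢ | A·x̄ᵢ | A·ȳᵢ
web | 1000.00 | 110.00 | 50.00 | 110000.00 | 50000.00
flange | 7920.00 | 110.00 | 118.00 | 871200.00 | 934560.00
Σ | 8920.00 |  |  | 981200.00 | 984560.00
x̄ = 981200.00 / 8920.00 = 110.00 in
ȳ = 984560.00 / 8920.00 = 110.38 in

x̄ = 110.00 in, ȳ = 110.38 in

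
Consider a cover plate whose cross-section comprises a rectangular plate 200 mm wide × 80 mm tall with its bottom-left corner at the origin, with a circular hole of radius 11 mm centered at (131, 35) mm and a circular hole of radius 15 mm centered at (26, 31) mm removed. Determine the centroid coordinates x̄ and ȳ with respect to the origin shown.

x̄ = 102.72 mm, ȳ = 40.55 mm

plate: A = 200 × 80 = 16000.00, centroid at (100.00, 40.00).
hole 1: A = −π·11² = -380.13, centroid at (131.00, 35.00).
hole 2: A = −π·15² = -706.86, centroid at (26.00, 31.00).
ΣA = 14913.01 mm², ΣAx̄ = 1531824.30 mm³, ΣAȳ = 604782.75 mm³.
x̄ = 1531824.30/14913.01 = 102.72 mm; ȳ = 604782.75/14913.01 = 40.55 mm.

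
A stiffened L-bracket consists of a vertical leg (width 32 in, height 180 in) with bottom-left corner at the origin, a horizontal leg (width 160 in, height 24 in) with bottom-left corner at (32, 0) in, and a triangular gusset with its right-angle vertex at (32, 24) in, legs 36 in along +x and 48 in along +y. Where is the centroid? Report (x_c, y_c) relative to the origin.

vertical leg: A = 32 × 180 = 5760.00, centroid at (16.00, 90.00).
horizontal leg: A = 160 × 24 = 3840.00, centroid at (112.00, 12.00).
gusset: A = ½·36·48 = 864.00, centroid at (44.00, 40.00).
ΣA = 10464.00 in²
ΣAx_c = (5760.00)(16.00) + (3840.00)(112.00) + (864.00)(44.00) = 560256.00 in³
ΣAy_c = (5760.00)(90.00) + (3840.00)(12.00) + (864.00)(40.00) = 599040.00 in³
x_c = 560256.00 / 10464.00 = 53.54 in
y_c = 599040.00 / 10464.00 = 57.25 in

x_c = 53.54 in, y_c = 57.25 in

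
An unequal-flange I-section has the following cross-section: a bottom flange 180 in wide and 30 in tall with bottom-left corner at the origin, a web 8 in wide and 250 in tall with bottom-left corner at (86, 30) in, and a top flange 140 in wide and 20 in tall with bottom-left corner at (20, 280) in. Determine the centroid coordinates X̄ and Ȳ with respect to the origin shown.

bottom flange: A = 180 × 30 = 5400.00, centroid at (90.00, 15.00).
web: A = 8 × 250 = 2000.00, centroid at (90.00, 155.00).
top flange: A = 140 × 20 = 2800.00, centroid at (90.00, 290.00).
ΣA = 10200.00 in², ΣAX̄ = 918000.00 in³, ΣAȲ = 1203000.00 in³.
X̄ = 918000.00/10200.00 = 90.00 in; Ȳ = 1203000.00/10200.00 = 117.94 in.

X̄ = 90.00 in, Ȳ = 117.94 in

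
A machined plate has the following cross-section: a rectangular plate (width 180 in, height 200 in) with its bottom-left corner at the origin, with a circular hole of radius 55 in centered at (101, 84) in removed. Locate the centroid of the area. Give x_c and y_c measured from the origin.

x_c = 86.05 in, y_c = 105.74 in

plate: A = 180 × 200 = 36000.00, centroid at (90.00, 100.00).
hole: A = −π·55² = -9503.32, centroid at (101.00, 84.00).
ΣA = 26496.68 in²
ΣAx_c = (36000.00)(90.00) + (-9503.32)(101.00) = 2280164.90 in³
ΣAy_c = (36000.00)(100.00) + (-9503.32)(84.00) = 2801721.31 in³
x_c = 2280164.90 / 26496.68 = 86.05 in
y_c = 2801721.31 / 26496.68 = 105.74 in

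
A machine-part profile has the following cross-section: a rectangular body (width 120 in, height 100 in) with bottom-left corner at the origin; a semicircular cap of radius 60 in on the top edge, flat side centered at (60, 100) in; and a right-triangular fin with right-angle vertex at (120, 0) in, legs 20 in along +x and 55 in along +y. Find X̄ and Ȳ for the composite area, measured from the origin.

X̄ = 62.01 in, Ȳ = 72.48 in

rectangular body: A = 120 × 100 = 12000.00, centroid at (60.00, 50.00).
semicircular top: A = ½π·60² = 5654.87, centroid at (60.00, 125.46).
triangular fin: A = ½·20·55 = 550.00, centroid at (126.67, 18.33).
ΣA = 18204.87 in², ΣAX̄ = 1128958.67 in³, ΣAȲ = 1319570.01 in³.
X̄ = 1128958.67/18204.87 = 62.01 in; Ȳ = 1319570.01/18204.87 = 72.48 in.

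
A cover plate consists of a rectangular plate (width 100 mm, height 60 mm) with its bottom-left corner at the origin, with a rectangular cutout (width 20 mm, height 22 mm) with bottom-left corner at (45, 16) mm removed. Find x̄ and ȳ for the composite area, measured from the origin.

x̄ = 49.60 mm, ȳ = 30.24 mm

plate: A = 100 × 60 = 6000.00, centroid at (50.00, 30.00).
hole: A = −(20 × 22) = -440.00, centroid at (55.00, 27.00).
ΣA = 5560.00 mm², ΣAx̄ = 275800.00 mm³, ΣAȳ = 168120.00 mm³.
x̄ = 275800.00/5560.00 = 49.60 mm; ȳ = 168120.00/5560.00 = 30.24 mm.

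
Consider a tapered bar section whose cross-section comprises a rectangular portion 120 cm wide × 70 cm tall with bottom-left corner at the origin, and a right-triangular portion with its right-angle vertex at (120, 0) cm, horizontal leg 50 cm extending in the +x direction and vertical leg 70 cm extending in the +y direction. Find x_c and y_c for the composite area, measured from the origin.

rectangular portion: A = 120 × 70 = 8400.00, centroid at (60.00, 35.00).
triangular portion: A = ½·50·70 = 1750.00, centroid at (136.67, 23.33).
ΣA = 10150.00 cm², ΣAx_c = 743166.67 cm³, ΣAy_c = 334833.33 cm³.
x_c = 743166.67/10150.00 = 73.22 cm; y_c = 334833.33/10150.00 = 32.99 cm.

x_c = 73.22 cm, y_c = 32.99 cm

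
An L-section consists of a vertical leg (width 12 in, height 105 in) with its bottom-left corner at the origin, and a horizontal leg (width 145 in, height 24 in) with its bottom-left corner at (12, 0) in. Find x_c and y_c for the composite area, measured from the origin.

vertical leg: A = 12 × 105 = 1260.00, centroid at (6.00, 52.50).
horizontal leg: A = 145 × 24 = 3480.00, centroid at (84.50, 12.00).
ΣA = 4740.00 in²
ΣAx_c = (1260.00)(6.00) + (3480.00)(84.50) = 301620.00 in³
ΣAy_c = (1260.00)(52.50) + (3480.00)(12.00) = 107910.00 in³
x_c = 301620.00 / 4740.00 = 63.63 in
y_c = 107910.00 / 4740.00 = 22.77 in

x_c = 63.63 in, y_c = 22.77 in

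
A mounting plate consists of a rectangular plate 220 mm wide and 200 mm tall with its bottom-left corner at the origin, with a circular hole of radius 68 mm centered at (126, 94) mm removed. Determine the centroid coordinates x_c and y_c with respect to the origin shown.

plate: A = 220 × 200 = 44000.00, centroid at (110.00, 100.00).
hole: A = −π·68² = -14526.72, centroid at (126.00, 94.00).
ΣA = 29473.28 mm², ΣAx_c = 3009632.72 mm³, ΣAy_c = 3034487.90 mm³.
x_c = 3009632.72/29473.28 = 102.11 mm; y_c = 3034487.90/29473.28 = 102.96 mm.

x_c = 102.11 mm, y_c = 102.96 mm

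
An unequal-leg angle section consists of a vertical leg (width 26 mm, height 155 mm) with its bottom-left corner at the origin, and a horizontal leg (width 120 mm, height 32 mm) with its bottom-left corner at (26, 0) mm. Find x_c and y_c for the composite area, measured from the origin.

vertical leg: A = 26 × 155 = 4030.00, centroid at (13.00, 77.50).
horizontal leg: A = 120 × 32 = 3840.00, centroid at (86.00, 16.00).
ΣA = 7870.00 mm²
ΣAx_c = (4030.00)(13.00) + (3840.00)(86.00) = 382630.00 mm³
ΣAy_c = (4030.00)(77.50) + (3840.00)(16.00) = 373765.00 mm³
x_c = 382630.00 / 7870.00 = 48.62 mm
y_c = 373765.00 / 7870.00 = 47.49 mm

x_c = 48.62 mm, y_c = 47.49 mm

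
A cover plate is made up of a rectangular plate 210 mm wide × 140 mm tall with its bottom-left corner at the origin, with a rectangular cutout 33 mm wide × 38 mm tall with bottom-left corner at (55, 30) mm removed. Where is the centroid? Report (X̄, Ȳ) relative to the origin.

X̄ = 106.49 mm, Ȳ = 70.94 mm

plate: A = 210 × 140 = 29400.00, centroid at (105.00, 70.00).
hole: A = −(33 × 38) = -1254.00, centroid at (71.50, 49.00).
ΣA = 28146.00 mm², ΣAX̄ = 2997339.00 mm³, ΣAȲ = 1996554.00 mm³.
X̄ = 2997339.00/28146.00 = 106.49 mm; Ȳ = 1996554.00/28146.00 = 70.94 mm.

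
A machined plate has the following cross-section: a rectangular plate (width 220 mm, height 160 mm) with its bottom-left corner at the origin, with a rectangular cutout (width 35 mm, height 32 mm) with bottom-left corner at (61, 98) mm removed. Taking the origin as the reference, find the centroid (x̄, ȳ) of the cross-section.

x̄ = 111.04 mm, ȳ = 78.88 mm

Part | A | x̄ᵢ | ȳᵢ | A·x̄ᵢ | A·ȳᵢ
plate | 35200.00 | 110.00 | 80.00 | 3872000.00 | 2816000.00
hole | -1120.00 | 78.50 | 114.00 | -87920.00 | -127680.00
Σ | 34080.00 |  |  | 3784080.00 | 2688320.00
x̄ = 3784080.00 / 34080.00 = 111.04 mm
ȳ = 2688320.00 / 34080.00 = 78.88 mm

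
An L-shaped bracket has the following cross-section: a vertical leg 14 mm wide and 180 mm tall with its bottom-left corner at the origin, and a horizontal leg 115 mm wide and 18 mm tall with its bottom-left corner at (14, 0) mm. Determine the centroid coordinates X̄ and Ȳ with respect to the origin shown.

X̄ = 36.09 mm, Ȳ = 53.47 mm

vertical leg: A = 14 × 180 = 2520.00, centroid at (7.00, 90.00).
horizontal leg: A = 115 × 18 = 2070.00, centroid at (71.50, 9.00).
ΣA = 4590.00 mm², ΣAX̄ = 165645.00 mm³, ΣAȲ = 245430.00 mm³.
X̄ = 165645.00/4590.00 = 36.09 mm; Ȳ = 245430.00/4590.00 = 53.47 mm.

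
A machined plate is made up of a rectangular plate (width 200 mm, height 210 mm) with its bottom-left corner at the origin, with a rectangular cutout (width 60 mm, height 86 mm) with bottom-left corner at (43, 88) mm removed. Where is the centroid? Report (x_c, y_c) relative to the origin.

x_c = 103.78 mm, y_c = 101.36 mm

Part | A | x̄ᵢ | ȳᵢ | A·x̄ᵢ | A·ȳᵢ
plate | 42000.00 | 100.00 | 105.00 | 4200000.00 | 4410000.00
hole | -5160.00 | 73.00 | 131.00 | -376680.00 | -675960.00
Σ | 36840.00 |  |  | 3823320.00 | 3734040.00
x_c = 3823320.00 / 36840.00 = 103.78 mm
y_c = 3734040.00 / 36840.00 = 101.36 mm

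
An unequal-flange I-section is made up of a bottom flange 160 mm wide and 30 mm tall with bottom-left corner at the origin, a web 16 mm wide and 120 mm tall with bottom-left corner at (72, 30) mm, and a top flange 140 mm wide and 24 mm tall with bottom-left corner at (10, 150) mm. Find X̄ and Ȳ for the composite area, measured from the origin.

X̄ = 80.00 mm, Ȳ = 78.29 mm

bottom flange: A = 160 × 30 = 4800.00, centroid at (80.00, 15.00).
web: A = 16 × 120 = 1920.00, centroid at (80.00, 90.00).
top flange: A = 140 × 24 = 3360.00, centroid at (80.00, 162.00).
ΣA = 10080.00 mm²
ΣAX̄ = (4800.00)(80.00) + (1920.00)(80.00) + (3360.00)(80.00) = 806400.00 mm³
ΣAȲ = (4800.00)(15.00) + (1920.00)(90.00) + (3360.00)(162.00) = 789120.00 mm³
X̄ = 806400.00 / 10080.00 = 80.00 mm
Ȳ = 789120.00 / 10080.00 = 78.29 mm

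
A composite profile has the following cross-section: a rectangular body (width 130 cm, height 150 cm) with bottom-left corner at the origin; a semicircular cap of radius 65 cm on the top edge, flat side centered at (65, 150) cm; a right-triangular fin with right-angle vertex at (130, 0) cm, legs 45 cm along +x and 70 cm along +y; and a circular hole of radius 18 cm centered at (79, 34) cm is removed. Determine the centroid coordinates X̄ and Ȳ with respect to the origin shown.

X̄ = 69.19 cm, Ȳ = 99.02 cm

rectangular body: A = 130 × 150 = 19500.00, centroid at (65.00, 75.00).
semicircular top: A = ½π·65² = 6636.61, centroid at (65.00, 177.59).
triangular fin: A = ½·45·70 = 1575.00, centroid at (145.00, 23.33).
hole: A = −π·18² = -1017.88, centroid at (79.00, 34.00).
ΣA = 26693.74 cm², ΣAX̄ = 1846842.74 cm³, ΣAȲ = 2643217.72 cm³.
X̄ = 1846842.74/26693.74 = 69.19 cm; Ȳ = 2643217.72/26693.74 = 99.02 cm.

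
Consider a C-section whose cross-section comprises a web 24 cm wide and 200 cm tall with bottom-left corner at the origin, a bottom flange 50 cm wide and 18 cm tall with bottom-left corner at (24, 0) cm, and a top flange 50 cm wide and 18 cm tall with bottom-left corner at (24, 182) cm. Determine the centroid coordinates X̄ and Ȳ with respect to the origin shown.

X̄ = 22.09 cm, Ȳ = 100.00 cm

Part | A | x̄ᵢ | ȳᵢ | A·x̄ᵢ | A·ȳᵢ
web | 4800.00 | 12.00 | 100.00 | 57600.00 | 480000.00
bottom flange | 900.00 | 49.00 | 9.00 | 44100.00 | 8100.00
top flange | 900.00 | 49.00 | 191.00 | 44100.00 | 171900.00
Σ | 6600.00 |  |  | 145800.00 | 660000.00
X̄ = 145800.00 / 6600.00 = 22.09 cm
Ȳ = 660000.00 / 6600.00 = 100.00 cm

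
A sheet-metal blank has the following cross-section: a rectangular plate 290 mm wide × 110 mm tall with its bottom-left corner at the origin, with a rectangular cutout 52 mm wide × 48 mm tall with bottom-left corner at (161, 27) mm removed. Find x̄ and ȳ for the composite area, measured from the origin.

x̄ = 141.43 mm, ȳ = 55.34 mm

Part | A | x̄ᵢ | ȳᵢ | A·x̄ᵢ | A·ȳᵢ
plate | 31900.00 | 145.00 | 55.00 | 4625500.00 | 1754500.00
hole | -2496.00 | 187.00 | 51.00 | -466752.00 | -127296.00
Σ | 29404.00 |  |  | 4158748.00 | 1627204.00
x̄ = 4158748.00 / 29404.00 = 141.43 mm
ȳ = 1627204.00 / 29404.00 = 55.34 mm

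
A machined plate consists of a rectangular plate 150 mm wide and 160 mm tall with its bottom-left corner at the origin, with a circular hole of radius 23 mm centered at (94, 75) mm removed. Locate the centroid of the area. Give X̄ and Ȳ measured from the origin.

Part | A | x̄ᵢ | ȳᵢ | A·x̄ᵢ | A·ȳᵢ
plate | 24000.00 | 75.00 | 80.00 | 1800000.00 | 1920000.00
hole | -1661.90 | 94.00 | 75.00 | -156218.84 | -124642.69
Σ | 22338.10 |  |  | 1643781.16 | 1795357.31
X̄ = 1643781.16 / 22338.10 = 73.59 mm
Ȳ = 1795357.31 / 22338.10 = 80.37 mm

X̄ = 73.59 mm, Ȳ = 80.37 mm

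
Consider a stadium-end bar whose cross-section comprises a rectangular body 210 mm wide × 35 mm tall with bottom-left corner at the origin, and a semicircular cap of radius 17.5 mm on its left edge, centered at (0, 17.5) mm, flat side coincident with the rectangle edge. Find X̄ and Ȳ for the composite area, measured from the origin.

rectangular body: A = 210 × 35 = 7350.00, centroid at (105.00, 17.50).
semicircular end: A = ½π·17.5² = 481.06, centroid at (-7.43, 17.50).
ΣA = 7831.06 mm², ΣAX̄ = 768177.08 mm³, ΣAȲ = 137043.49 mm³.
X̄ = 768177.08/7831.06 = 98.09 mm; Ȳ = 137043.49/7831.06 = 17.50 mm.

X̄ = 98.09 mm, Ȳ = 17.50 mm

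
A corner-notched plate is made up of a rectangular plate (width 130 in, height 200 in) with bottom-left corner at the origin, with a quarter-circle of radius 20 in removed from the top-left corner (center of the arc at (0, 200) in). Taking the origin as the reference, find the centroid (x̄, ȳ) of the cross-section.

Part | A | x̄ᵢ | ȳᵢ | A·x̄ᵢ | A·ȳᵢ
plate | 26000.00 | 65.00 | 100.00 | 1690000.00 | 2600000.00
removed quarter-circle | -314.16 | 8.49 | 191.51 | -2666.67 | -60165.19
Σ | 25685.84 |  |  | 1687333.33 | 2539834.81
x̄ = 1687333.33 / 25685.84 = 65.69 in
ȳ = 2539834.81 / 25685.84 = 98.88 in

x̄ = 65.69 in, ȳ = 98.88 in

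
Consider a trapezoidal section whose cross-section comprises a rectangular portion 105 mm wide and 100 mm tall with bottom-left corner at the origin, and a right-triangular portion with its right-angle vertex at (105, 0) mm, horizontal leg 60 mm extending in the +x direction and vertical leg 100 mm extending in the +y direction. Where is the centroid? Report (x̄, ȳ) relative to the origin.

rectangular portion: A = 105 × 100 = 10500.00, centroid at (52.50, 50.00).
triangular portion: A = ½·60·100 = 3000.00, centroid at (125.00, 33.33).
ΣA = 13500.00 mm², ΣAx̄ = 926250.00 mm³, ΣAȳ = 625000.00 mm³.
x̄ = 926250.00/13500.00 = 68.61 mm; ȳ = 625000.00/13500.00 = 46.30 mm.

x̄ = 68.61 mm, ȳ = 46.30 mm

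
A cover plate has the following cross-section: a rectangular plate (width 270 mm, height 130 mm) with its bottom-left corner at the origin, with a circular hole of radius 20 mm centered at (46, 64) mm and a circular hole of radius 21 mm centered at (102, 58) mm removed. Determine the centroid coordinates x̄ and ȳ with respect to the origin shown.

Part | A | x̄ᵢ | ȳᵢ | A·x̄ᵢ | A·ȳᵢ
plate | 35100.00 | 135.00 | 65.00 | 4738500.00 | 2281500.00
hole 1 | -1256.64 | 46.00 | 64.00 | -57805.30 | -80424.77
hole 2 | -1385.44 | 102.00 | 58.00 | -141315.12 | -80355.66
Σ | 32457.92 |  |  | 4539379.57 | 2120719.57
x̄ = 4539379.57 / 32457.92 = 139.85 mm
ȳ = 2120719.57 / 32457.92 = 65.34 mm

x̄ = 139.85 mm, ȳ = 65.34 mm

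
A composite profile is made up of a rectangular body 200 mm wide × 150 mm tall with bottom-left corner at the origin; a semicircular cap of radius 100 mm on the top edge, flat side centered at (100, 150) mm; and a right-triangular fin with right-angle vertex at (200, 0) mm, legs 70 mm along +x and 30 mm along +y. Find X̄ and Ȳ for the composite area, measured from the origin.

X̄ = 102.77 mm, Ȳ = 112.99 mm

rectangular body: A = 200 × 150 = 30000.00, centroid at (100.00, 75.00).
semicircular top: A = ½π·100² = 15707.96, centroid at (100.00, 192.44).
triangular fin: A = ½·70·30 = 1050.00, centroid at (223.33, 10.00).
ΣA = 46757.96 mm²
ΣAX̄ = (30000.00)(100.00) + (15707.96)(100.00) + (1050.00)(223.33) = 4805296.33 mm³
ΣAȲ = (30000.00)(75.00) + (15707.96)(192.44) + (1050.00)(10.00) = 5283361.16 mm³
X̄ = 4805296.33 / 46757.96 = 102.77 mm
Ȳ = 5283361.16 / 46757.96 = 112.99 mm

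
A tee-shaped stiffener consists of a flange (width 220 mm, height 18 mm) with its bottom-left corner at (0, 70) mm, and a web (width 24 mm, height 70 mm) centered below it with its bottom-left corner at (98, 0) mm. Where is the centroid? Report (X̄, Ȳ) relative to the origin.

web: A = 24 × 70 = 1680.00, centroid at (110.00, 35.00).
flange: A = 220 × 18 = 3960.00, centroid at (110.00, 79.00).
ΣA = 5640.00 mm²
ΣAX̄ = (1680.00)(110.00) + (3960.00)(110.00) = 620400.00 mm³
ΣAȲ = (1680.00)(35.00) + (3960.00)(79.00) = 371640.00 mm³
X̄ = 620400.00 / 5640.00 = 110.00 mm
Ȳ = 371640.00 / 5640.00 = 65.89 mm

X̄ = 110.00 mm, Ȳ = 65.89 mm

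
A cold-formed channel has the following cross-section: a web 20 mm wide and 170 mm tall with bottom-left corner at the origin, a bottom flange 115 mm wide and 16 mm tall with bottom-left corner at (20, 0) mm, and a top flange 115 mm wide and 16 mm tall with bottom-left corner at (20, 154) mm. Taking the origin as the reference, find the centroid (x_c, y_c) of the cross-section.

x_c = 45.08 mm, y_c = 85.00 mm

web: A = 20 × 170 = 3400.00, centroid at (10.00, 85.00).
bottom flange: A = 115 × 16 = 1840.00, centroid at (77.50, 8.00).
top flange: A = 115 × 16 = 1840.00, centroid at (77.50, 162.00).
ΣA = 7080.00 mm²
ΣAx_c = (3400.00)(10.00) + (1840.00)(77.50) + (1840.00)(77.50) = 319200.00 mm³
ΣAy_c = (3400.00)(85.00) + (1840.00)(8.00) + (1840.00)(162.00) = 601800.00 mm³
x_c = 319200.00 / 7080.00 = 45.08 mm
y_c = 601800.00 / 7080.00 = 85.00 mm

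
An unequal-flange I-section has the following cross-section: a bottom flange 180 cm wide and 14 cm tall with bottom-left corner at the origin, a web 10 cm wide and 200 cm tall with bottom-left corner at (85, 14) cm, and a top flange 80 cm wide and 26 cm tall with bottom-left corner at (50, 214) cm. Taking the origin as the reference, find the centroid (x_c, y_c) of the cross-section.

x_c = 90.00 cm, y_c = 108.76 cm

Part | A | x̄ᵢ | ȳᵢ | A·x̄ᵢ | A·ȳᵢ
bottom flange | 2520.00 | 90.00 | 7.00 | 226800.00 | 17640.00
web | 2000.00 | 90.00 | 114.00 | 180000.00 | 228000.00
top flange | 2080.00 | 90.00 | 227.00 | 187200.00 | 472160.00
Σ | 6600.00 |  |  | 594000.00 | 717800.00
x_c = 594000.00 / 6600.00 = 90.00 cm
y_c = 717800.00 / 6600.00 = 108.76 cm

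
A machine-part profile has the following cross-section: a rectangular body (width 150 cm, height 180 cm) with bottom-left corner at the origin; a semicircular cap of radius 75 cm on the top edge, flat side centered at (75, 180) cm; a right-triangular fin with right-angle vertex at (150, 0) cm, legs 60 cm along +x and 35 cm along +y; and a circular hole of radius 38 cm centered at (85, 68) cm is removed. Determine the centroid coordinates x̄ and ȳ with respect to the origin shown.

rectangular body: A = 150 × 180 = 27000.00, centroid at (75.00, 90.00).
semicircular top: A = ½π·75² = 8835.73, centroid at (75.00, 211.83).
triangular fin: A = ½·60·35 = 1050.00, centroid at (170.00, 11.67).
hole: A = −π·38² = -4536.46, centroid at (85.00, 68.00).
ΣA = 32349.27 cm², ΣAx̄ = 2480580.62 cm³, ΣAȳ = 4005452.02 cm³.
x̄ = 2480580.62/32349.27 = 76.68 cm; ȳ = 4005452.02/32349.27 = 123.82 cm.

x̄ = 76.68 cm, ȳ = 123.82 cm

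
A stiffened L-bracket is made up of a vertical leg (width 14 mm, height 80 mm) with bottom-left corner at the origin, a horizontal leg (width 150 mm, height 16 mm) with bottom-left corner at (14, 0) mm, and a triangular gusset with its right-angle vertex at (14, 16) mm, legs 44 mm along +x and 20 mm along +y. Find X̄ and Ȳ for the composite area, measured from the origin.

X̄ = 59.10 mm, Ȳ = 18.68 mm

Part | A | x̄ᵢ | ȳᵢ | A·x̄ᵢ | A·ȳᵢ
vertical leg | 1120.00 | 7.00 | 40.00 | 7840.00 | 44800.00
horizontal leg | 2400.00 | 89.00 | 8.00 | 213600.00 | 19200.00
gusset | 440.00 | 28.67 | 22.67 | 12613.33 | 9973.33
Σ | 3960.00 |  |  | 234053.33 | 73973.33
X̄ = 234053.33 / 3960.00 = 59.10 mm
Ȳ = 73973.33 / 3960.00 = 18.68 mm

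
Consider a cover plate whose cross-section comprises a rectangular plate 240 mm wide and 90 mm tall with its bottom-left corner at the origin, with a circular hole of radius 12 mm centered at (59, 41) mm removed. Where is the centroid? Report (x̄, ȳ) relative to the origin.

Part | A | x̄ᵢ | ȳᵢ | A·x̄ᵢ | A·ȳᵢ
plate | 21600.00 | 120.00 | 45.00 | 2592000.00 | 972000.00
hole | -452.39 | 59.00 | 41.00 | -26690.97 | -18547.96
Σ | 21147.61 |  |  | 2565309.03 | 953452.04
x̄ = 2565309.03 / 21147.61 = 121.30 mm
ȳ = 953452.04 / 21147.61 = 45.09 mm

x̄ = 121.30 mm, ȳ = 45.09 mm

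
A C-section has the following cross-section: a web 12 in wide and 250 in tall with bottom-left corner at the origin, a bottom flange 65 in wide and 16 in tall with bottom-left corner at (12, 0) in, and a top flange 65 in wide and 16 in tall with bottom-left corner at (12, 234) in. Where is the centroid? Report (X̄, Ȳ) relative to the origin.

X̄ = 21.76 in, Ȳ = 125.00 in

Part | A | x̄ᵢ | ȳᵢ | A·x̄ᵢ | A·ȳᵢ
web | 3000.00 | 6.00 | 125.00 | 18000.00 | 375000.00
bottom flange | 1040.00 | 44.50 | 8.00 | 46280.00 | 8320.00
top flange | 1040.00 | 44.50 | 242.00 | 46280.00 | 251680.00
Σ | 5080.00 |  |  | 110560.00 | 635000.00
X̄ = 110560.00 / 5080.00 = 21.76 in
Ȳ = 635000.00 / 5080.00 = 125.00 in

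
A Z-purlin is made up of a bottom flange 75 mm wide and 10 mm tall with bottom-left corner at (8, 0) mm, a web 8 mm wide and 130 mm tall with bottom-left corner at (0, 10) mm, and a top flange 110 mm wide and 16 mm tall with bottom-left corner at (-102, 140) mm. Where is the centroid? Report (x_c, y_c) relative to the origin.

x_c = -12.52 mm, y_c = 96.40 mm

bottom flange: A = 75 × 10 = 750.00, centroid at (45.50, 5.00).
web: A = 8 × 130 = 1040.00, centroid at (4.00, 75.00).
top flange: A = 110 × 16 = 1760.00, centroid at (-47.00, 148.00).
ΣA = 3550.00 mm²
ΣAx_c = (750.00)(45.50) + (1040.00)(4.00) + (1760.00)(-47.00) = -44435.00 mm³
ΣAy_c = (750.00)(5.00) + (1040.00)(75.00) + (1760.00)(148.00) = 342230.00 mm³
x_c = -44435.00 / 3550.00 = -12.52 mm
y_c = 342230.00 / 3550.00 = 96.40 mm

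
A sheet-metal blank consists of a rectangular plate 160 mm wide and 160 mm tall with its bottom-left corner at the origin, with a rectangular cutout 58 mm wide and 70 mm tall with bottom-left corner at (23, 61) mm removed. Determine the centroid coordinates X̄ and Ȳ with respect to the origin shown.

Part | A | x̄ᵢ | ȳᵢ | A·x̄ᵢ | A·ȳᵢ
plate | 25600.00 | 80.00 | 80.00 | 2048000.00 | 2048000.00
hole | -4060.00 | 52.00 | 96.00 | -211120.00 | -389760.00
Σ | 21540.00 |  |  | 1836880.00 | 1658240.00
X̄ = 1836880.00 / 21540.00 = 85.28 mm
Ȳ = 1658240.00 / 21540.00 = 76.98 mm

X̄ = 85.28 mm, Ȳ = 76.98 mm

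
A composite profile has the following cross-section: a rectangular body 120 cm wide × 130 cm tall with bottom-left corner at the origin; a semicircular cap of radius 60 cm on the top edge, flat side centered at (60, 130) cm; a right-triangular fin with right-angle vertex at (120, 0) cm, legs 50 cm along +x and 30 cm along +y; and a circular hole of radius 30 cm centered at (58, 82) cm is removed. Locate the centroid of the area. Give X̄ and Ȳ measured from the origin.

X̄ = 63.29 cm, Ȳ = 87.02 cm

rectangular body: A = 120 × 130 = 15600.00, centroid at (60.00, 65.00).
semicircular top: A = ½π·60² = 5654.87, centroid at (60.00, 155.46).
triangular fin: A = ½·50·30 = 750.00, centroid at (136.67, 10.00).
hole: A = −π·30² = -2827.43, centroid at (58.00, 82.00).
ΣA = 19177.43 cm²
ΣAX̄ = (15600.00)(60.00) + (5654.87)(60.00) + (750.00)(136.67) + (-2827.43)(58.00) = 1213800.87 cm³
ΣAȲ = (15600.00)(65.00) + (5654.87)(155.46) + (750.00)(10.00) + (-2827.43)(82.00) = 1668783.14 cm³
X̄ = 1213800.87 / 19177.43 = 63.29 cm
Ȳ = 1668783.14 / 19177.43 = 87.02 cm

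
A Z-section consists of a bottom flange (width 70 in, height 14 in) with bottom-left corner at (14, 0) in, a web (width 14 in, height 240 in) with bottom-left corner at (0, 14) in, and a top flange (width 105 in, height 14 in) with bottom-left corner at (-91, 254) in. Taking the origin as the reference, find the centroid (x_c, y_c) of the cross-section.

bottom flange: A = 70 × 14 = 980.00, centroid at (49.00, 7.00).
web: A = 14 × 240 = 3360.00, centroid at (7.00, 134.00).
top flange: A = 105 × 14 = 1470.00, centroid at (-38.50, 261.00).
ΣA = 5810.00 in²
ΣAx_c = (980.00)(49.00) + (3360.00)(7.00) + (1470.00)(-38.50) = 14945.00 in³
ΣAy_c = (980.00)(7.00) + (3360.00)(134.00) + (1470.00)(261.00) = 840770.00 in³
x_c = 14945.00 / 5810.00 = 2.57 in
y_c = 840770.00 / 5810.00 = 144.71 in

x_c = 2.57 in, y_c = 144.71 in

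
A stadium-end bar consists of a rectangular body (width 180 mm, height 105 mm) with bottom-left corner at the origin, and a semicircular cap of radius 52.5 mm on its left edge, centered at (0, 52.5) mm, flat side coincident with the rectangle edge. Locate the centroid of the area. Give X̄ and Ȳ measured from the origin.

rectangular body: A = 180 × 105 = 18900.00, centroid at (90.00, 52.50).
semicircular end: A = ½π·52.5² = 4329.51, centroid at (-22.28, 52.50).
ΣA = 23229.51 mm², ΣAX̄ = 1604531.25 mm³, ΣAȲ = 1219549.14 mm³.
X̄ = 1604531.25/23229.51 = 69.07 mm; Ȳ = 1219549.14/23229.51 = 52.50 mm.

X̄ = 69.07 mm, Ȳ = 52.50 mm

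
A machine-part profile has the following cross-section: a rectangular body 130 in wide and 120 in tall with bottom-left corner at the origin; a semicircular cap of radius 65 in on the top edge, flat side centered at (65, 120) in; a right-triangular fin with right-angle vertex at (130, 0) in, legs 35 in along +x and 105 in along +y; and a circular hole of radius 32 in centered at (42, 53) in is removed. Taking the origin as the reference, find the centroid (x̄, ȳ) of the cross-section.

x̄ = 75.30 in, ȳ = 86.75 in

rectangular body: A = 130 × 120 = 15600.00, centroid at (65.00, 60.00).
semicircular top: A = ½π·65² = 6636.61, centroid at (65.00, 147.59).
triangular fin: A = ½·35·105 = 1837.50, centroid at (141.67, 35.00).
hole: A = −π·32² = -3216.99, centroid at (42.00, 53.00).
ΣA = 20857.12 in²
ΣAx̄ = (15600.00)(65.00) + (6636.61)(65.00) + (1837.50)(141.67) + (-3216.99)(42.00) = 1570578.82 in³
ΣAȳ = (15600.00)(60.00) + (6636.61)(147.59) + (1837.50)(35.00) + (-3216.99)(53.00) = 1809289.05 in³
x̄ = 1570578.82 / 20857.12 = 75.30 in
ȳ = 1809289.05 / 20857.12 = 86.75 in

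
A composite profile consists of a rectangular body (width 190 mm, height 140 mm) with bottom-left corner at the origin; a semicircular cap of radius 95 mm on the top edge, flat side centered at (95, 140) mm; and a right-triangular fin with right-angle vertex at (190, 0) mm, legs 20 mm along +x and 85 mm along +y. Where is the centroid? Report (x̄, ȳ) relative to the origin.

rectangular body: A = 190 × 140 = 26600.00, centroid at (95.00, 70.00).
semicircular top: A = ½π·95² = 14176.44, centroid at (95.00, 180.32).
triangular fin: A = ½·20·85 = 850.00, centroid at (196.67, 28.33).
ΣA = 41626.44 mm²
ΣAx̄ = (26600.00)(95.00) + (14176.44)(95.00) + (850.00)(196.67) = 4040928.17 mm³
ΣAȳ = (26600.00)(70.00) + (14176.44)(180.32) + (850.00)(28.33) = 4442367.83 mm³
x̄ = 4040928.17 / 41626.44 = 97.08 mm
ȳ = 4442367.83 / 41626.44 = 106.72 mm

x̄ = 97.08 mm, ȳ = 106.72 mm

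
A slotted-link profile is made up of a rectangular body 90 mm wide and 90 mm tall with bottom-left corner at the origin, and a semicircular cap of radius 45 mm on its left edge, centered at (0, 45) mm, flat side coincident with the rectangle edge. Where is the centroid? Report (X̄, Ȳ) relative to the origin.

rectangular body: A = 90 × 90 = 8100.00, centroid at (45.00, 45.00).
semicircular end: A = ½π·45² = 3180.86, centroid at (-19.10, 45.00).
ΣA = 11280.86 mm²
ΣAX̄ = (8100.00)(45.00) + (3180.86)(-19.10) = 303750.00 mm³
ΣAȲ = (8100.00)(45.00) + (3180.86)(45.00) = 507638.82 mm³
X̄ = 303750.00 / 11280.86 = 26.93 mm
Ȳ = 507638.82 / 11280.86 = 45.00 mm

X̄ = 26.93 mm, Ȳ = 45.00 mm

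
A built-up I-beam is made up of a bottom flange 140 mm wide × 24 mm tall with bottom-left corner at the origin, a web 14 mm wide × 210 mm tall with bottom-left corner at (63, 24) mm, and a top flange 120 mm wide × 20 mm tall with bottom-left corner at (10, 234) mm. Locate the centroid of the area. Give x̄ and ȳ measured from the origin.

x̄ = 70.00 mm, ȳ = 115.54 mm

bottom flange: A = 140 × 24 = 3360.00, centroid at (70.00, 12.00).
web: A = 14 × 210 = 2940.00, centroid at (70.00, 129.00).
top flange: A = 120 × 20 = 2400.00, centroid at (70.00, 244.00).
ΣA = 8700.00 mm², ΣAx̄ = 609000.00 mm³, ΣAȳ = 1005180.00 mm³.
x̄ = 609000.00/8700.00 = 70.00 mm; ȳ = 1005180.00/8700.00 = 115.54 mm.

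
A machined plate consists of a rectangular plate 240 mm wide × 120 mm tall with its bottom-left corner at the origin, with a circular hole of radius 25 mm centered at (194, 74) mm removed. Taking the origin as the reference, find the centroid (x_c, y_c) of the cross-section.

x_c = 114.59 mm, y_c = 58.98 mm

plate: A = 240 × 120 = 28800.00, centroid at (120.00, 60.00).
hole: A = −π·25² = -1963.50, centroid at (194.00, 74.00).
ΣA = 26836.50 mm², ΣAx_c = 3075081.89 mm³, ΣAy_c = 1582701.34 mm³.
x_c = 3075081.89/26836.50 = 114.59 mm; y_c = 1582701.34/26836.50 = 58.98 mm.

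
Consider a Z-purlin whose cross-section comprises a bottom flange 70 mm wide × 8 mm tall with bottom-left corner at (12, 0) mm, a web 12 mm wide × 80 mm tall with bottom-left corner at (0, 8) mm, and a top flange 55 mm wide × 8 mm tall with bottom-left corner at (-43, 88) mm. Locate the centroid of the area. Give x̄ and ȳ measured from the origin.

bottom flange: A = 70 × 8 = 560.00, centroid at (47.00, 4.00).
web: A = 12 × 80 = 960.00, centroid at (6.00, 48.00).
top flange: A = 55 × 8 = 440.00, centroid at (-15.50, 92.00).
ΣA = 1960.00 mm², ΣAx̄ = 25260.00 mm³, ΣAȳ = 88800.00 mm³.
x̄ = 25260.00/1960.00 = 12.89 mm; ȳ = 88800.00/1960.00 = 45.31 mm.

x̄ = 12.89 mm, ȳ = 45.31 mm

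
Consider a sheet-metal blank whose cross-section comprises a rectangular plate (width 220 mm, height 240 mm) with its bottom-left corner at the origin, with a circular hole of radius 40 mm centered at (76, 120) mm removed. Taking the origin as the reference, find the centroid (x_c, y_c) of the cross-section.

x_c = 113.58 mm, y_c = 120.00 mm

plate: A = 220 × 240 = 52800.00, centroid at (110.00, 120.00).
hole: A = −π·40² = -5026.55, centroid at (76.00, 120.00).
ΣA = 47773.45 mm²
ΣAx_c = (52800.00)(110.00) + (-5026.55)(76.00) = 5425982.33 mm³
ΣAy_c = (52800.00)(120.00) + (-5026.55)(120.00) = 5732814.21 mm³
x_c = 5425982.33 / 47773.45 = 113.58 mm
y_c = 5732814.21 / 47773.45 = 120.00 mm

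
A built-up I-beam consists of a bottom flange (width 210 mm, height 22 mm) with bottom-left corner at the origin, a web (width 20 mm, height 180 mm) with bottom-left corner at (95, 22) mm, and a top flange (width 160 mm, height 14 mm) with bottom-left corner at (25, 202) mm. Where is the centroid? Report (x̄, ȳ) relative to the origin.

bottom flange: A = 210 × 22 = 4620.00, centroid at (105.00, 11.00).
web: A = 20 × 180 = 3600.00, centroid at (105.00, 112.00).
top flange: A = 160 × 14 = 2240.00, centroid at (105.00, 209.00).
ΣA = 10460.00 mm²
ΣAx̄ = (4620.00)(105.00) + (3600.00)(105.00) + (2240.00)(105.00) = 1098300.00 mm³
ΣAȳ = (4620.00)(11.00) + (3600.00)(112.00) + (2240.00)(209.00) = 922180.00 mm³
x̄ = 1098300.00 / 10460.00 = 105.00 mm
ȳ = 922180.00 / 10460.00 = 88.16 mm

x̄ = 105.00 mm, ȳ = 88.16 mm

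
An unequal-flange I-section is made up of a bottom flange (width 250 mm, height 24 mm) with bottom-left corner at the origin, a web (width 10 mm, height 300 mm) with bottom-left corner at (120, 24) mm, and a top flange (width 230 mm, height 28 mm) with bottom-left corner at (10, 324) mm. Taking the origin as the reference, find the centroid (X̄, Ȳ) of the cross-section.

bottom flange: A = 250 × 24 = 6000.00, centroid at (125.00, 12.00).
web: A = 10 × 300 = 3000.00, centroid at (125.00, 174.00).
top flange: A = 230 × 28 = 6440.00, centroid at (125.00, 338.00).
ΣA = 15440.00 mm², ΣAX̄ = 1930000.00 mm³, ΣAȲ = 2770720.00 mm³.
X̄ = 1930000.00/15440.00 = 125.00 mm; Ȳ = 2770720.00/15440.00 = 179.45 mm.

X̄ = 125.00 mm, Ȳ = 179.45 mm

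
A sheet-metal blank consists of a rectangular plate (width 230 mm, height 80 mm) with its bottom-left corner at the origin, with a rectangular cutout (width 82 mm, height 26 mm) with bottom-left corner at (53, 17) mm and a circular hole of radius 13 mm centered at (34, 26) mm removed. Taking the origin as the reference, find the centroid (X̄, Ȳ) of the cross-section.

X̄ = 120.58 mm, Ȳ = 41.83 mm

plate: A = 230 × 80 = 18400.00, centroid at (115.00, 40.00).
hole 1: A = −(82 × 26) = -2132.00, centroid at (94.00, 30.00).
hole 2: A = −π·13² = -530.93, centroid at (34.00, 26.00).
ΣA = 15737.07 mm²
ΣAX̄ = (18400.00)(115.00) + (-2132.00)(94.00) + (-530.93)(34.00) = 1897540.41 mm³
ΣAȲ = (18400.00)(40.00) + (-2132.00)(30.00) + (-530.93)(26.00) = 658235.84 mm³
X̄ = 1897540.41 / 15737.07 = 120.58 mm
Ȳ = 658235.84 / 15737.07 = 41.83 mm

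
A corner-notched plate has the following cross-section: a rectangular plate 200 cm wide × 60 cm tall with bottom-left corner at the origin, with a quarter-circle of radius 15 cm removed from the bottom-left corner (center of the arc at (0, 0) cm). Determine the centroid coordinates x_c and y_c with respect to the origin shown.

plate: A = 200 × 60 = 12000.00, centroid at (100.00, 30.00).
removed quarter-circle: A = −¼π·15² = -176.71, centroid at (6.37, 6.37).
ΣA = 11823.29 cm²
ΣAx_c = (12000.00)(100.00) + (-176.71)(6.37) = 1198875.00 cm³
ΣAy_c = (12000.00)(30.00) + (-176.71)(6.37) = 358875.00 cm³
x_c = 1198875.00 / 11823.29 = 101.40 cm
y_c = 358875.00 / 11823.29 = 30.35 cm

x_c = 101.40 cm, y_c = 30.35 cm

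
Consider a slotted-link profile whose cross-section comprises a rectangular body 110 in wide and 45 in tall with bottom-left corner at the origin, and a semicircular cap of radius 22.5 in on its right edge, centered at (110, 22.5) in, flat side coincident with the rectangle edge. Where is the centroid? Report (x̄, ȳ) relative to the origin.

x̄ = 63.93 in, ȳ = 22.50 in

Part | A | x̄ᵢ | ȳᵢ | A·x̄ᵢ | A·ȳᵢ
rectangular body | 4950.00 | 55.00 | 22.50 | 272250.00 | 111375.00
semicircular end | 795.22 | 119.55 | 22.50 | 95067.47 | 17892.35
Σ | 5745.22 |  |  | 367317.47 | 129267.35
x̄ = 367317.47 / 5745.22 = 63.93 in
ȳ = 129267.35 / 5745.22 = 22.50 in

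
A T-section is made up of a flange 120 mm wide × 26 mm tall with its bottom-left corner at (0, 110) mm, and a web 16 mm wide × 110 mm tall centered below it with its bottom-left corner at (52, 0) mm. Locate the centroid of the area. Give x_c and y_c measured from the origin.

x_c = 60.00 mm, y_c = 98.48 mm

web: A = 16 × 110 = 1760.00, centroid at (60.00, 55.00).
flange: A = 120 × 26 = 3120.00, centroid at (60.00, 123.00).
ΣA = 4880.00 mm², ΣAx_c = 292800.00 mm³, ΣAy_c = 480560.00 mm³.
x_c = 292800.00/4880.00 = 60.00 mm; y_c = 480560.00/4880.00 = 98.48 mm.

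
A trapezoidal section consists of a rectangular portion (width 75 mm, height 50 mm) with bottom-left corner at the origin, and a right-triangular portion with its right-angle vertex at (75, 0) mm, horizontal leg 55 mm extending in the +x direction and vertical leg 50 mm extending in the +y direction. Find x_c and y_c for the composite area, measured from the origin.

x_c = 52.48 mm, y_c = 22.76 mm

rectangular portion: A = 75 × 50 = 3750.00, centroid at (37.50, 25.00).
triangular portion: A = ½·55·50 = 1375.00, centroid at (93.33, 16.67).
ΣA = 5125.00 mm²
ΣAx_c = (3750.00)(37.50) + (1375.00)(93.33) = 268958.33 mm³
ΣAy_c = (3750.00)(25.00) + (1375.00)(16.67) = 116666.67 mm³
x_c = 268958.33 / 5125.00 = 52.48 mm
y_c = 116666.67 / 5125.00 = 22.76 mm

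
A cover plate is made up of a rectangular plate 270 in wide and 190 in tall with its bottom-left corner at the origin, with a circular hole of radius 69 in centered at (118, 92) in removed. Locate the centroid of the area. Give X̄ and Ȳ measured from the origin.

X̄ = 142.00 in, Ȳ = 96.23 in

Part | A | x̄ᵢ | ȳᵢ | A·x̄ᵢ | A·ȳᵢ
plate | 51300.00 | 135.00 | 95.00 | 6925500.00 | 4873500.00
hole | -14957.12 | 118.00 | 92.00 | -1764940.47 | -1376055.28
Σ | 36342.88 |  |  | 5160559.53 | 3497444.72
X̄ = 5160559.53 / 36342.88 = 142.00 in
Ȳ = 3497444.72 / 36342.88 = 96.23 in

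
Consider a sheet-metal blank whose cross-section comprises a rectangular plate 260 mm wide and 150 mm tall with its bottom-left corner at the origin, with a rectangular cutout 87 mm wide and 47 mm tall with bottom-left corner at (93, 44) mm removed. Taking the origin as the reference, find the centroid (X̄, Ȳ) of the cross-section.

X̄ = 129.24 mm, Ȳ = 75.88 mm

plate: A = 260 × 150 = 39000.00, centroid at (130.00, 75.00).
hole: A = −(87 × 47) = -4089.00, centroid at (136.50, 67.50).
ΣA = 34911.00 mm², ΣAX̄ = 4511851.50 mm³, ΣAȲ = 2648992.50 mm³.
X̄ = 4511851.50/34911.00 = 129.24 mm; Ȳ = 2648992.50/34911.00 = 75.88 mm.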